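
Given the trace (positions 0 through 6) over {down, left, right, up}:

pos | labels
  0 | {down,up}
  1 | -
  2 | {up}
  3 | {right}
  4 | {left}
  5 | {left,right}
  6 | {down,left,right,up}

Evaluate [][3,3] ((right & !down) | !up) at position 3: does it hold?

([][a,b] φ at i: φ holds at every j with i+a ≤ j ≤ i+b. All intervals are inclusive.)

No

Check ((right & !down) | !up) at every j in [6,6]:
  j=6: false
Fails at j=6 → formula fails.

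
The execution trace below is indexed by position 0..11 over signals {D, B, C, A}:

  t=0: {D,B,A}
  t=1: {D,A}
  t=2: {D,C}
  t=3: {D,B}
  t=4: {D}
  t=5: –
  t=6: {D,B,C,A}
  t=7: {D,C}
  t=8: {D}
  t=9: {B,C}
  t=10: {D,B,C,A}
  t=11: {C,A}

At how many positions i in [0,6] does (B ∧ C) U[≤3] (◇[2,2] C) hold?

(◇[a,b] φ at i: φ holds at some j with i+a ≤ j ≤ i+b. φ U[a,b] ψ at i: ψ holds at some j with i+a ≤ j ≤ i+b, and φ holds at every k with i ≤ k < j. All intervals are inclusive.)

4

Evaluate at each i in [0,6]:
  i=0: ✓ (rhs at j=0)
  i=1: ✗ (lhs fails at k=1 before rhs at j=4)
  i=2: ✗ (lhs fails at k=2 before rhs at j=4)
  i=3: ✗ (lhs fails at k=3 before rhs at j=4)
  i=4: ✓ (rhs at j=4)
  i=5: ✓ (rhs at j=5)
  i=6: ✓ (rhs at j=7; lhs holds on [6,6])
Positions where it holds: {0, 4, 5, 6} → 4.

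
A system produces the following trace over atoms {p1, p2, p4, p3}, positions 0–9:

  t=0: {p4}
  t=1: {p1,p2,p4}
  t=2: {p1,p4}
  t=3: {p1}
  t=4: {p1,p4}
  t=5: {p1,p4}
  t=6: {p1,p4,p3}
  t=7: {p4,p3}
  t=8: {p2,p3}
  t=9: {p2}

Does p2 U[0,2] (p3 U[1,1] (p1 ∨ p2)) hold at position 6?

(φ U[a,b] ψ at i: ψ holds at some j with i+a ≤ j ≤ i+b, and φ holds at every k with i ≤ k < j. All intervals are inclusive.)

Need some j in [6,8] with (p3 U[1,1] (p1 ∨ p2)), and p2 at every k in [6,j-1].
  j=6: (p3 U[1,1] (p1 ∨ p2)) — fails.
  j=7: (p3 U[1,1] (p1 ∨ p2)) holds, but p2 fails at k=6 → not this j.
  j=8: (p3 U[1,1] (p1 ∨ p2)) holds, but p2 fails at k=6 → not this j.
No j in the window works → until fails.

No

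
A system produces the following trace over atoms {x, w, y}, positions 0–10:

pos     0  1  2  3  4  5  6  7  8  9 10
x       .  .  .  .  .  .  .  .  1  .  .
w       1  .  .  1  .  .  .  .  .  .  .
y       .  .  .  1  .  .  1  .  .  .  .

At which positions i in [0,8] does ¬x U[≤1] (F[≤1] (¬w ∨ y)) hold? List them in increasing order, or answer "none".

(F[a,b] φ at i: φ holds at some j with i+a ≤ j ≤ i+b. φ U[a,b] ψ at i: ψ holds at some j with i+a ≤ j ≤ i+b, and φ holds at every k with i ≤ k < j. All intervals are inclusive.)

0, 1, 2, 3, 4, 5, 6, 7, 8

Evaluate at each i in [0,8]:
  i=0: ✓ (rhs at j=0)
  i=1: ✓ (rhs at j=1)
  i=2: ✓ (rhs at j=2)
  i=3: ✓ (rhs at j=3)
  i=4: ✓ (rhs at j=4)
  i=5: ✓ (rhs at j=5)
  i=6: ✓ (rhs at j=6)
  i=7: ✓ (rhs at j=7)
  i=8: ✓ (rhs at j=8)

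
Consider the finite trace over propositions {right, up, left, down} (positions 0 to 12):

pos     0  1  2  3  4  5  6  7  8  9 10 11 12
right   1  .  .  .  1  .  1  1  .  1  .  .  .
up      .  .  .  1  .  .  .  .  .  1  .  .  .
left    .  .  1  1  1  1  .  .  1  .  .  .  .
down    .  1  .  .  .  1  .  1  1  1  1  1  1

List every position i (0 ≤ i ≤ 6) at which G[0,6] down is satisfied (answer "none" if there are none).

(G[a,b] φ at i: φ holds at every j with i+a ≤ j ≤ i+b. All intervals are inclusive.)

none

Evaluate at each i in [0,6]:
  i=0: ✗ (fails at j=0)
  i=1: ✗ (fails at j=2)
  i=2: ✗ (fails at j=2)
  i=3: ✗ (fails at j=3)
  i=4: ✗ (fails at j=4)
  i=5: ✗ (fails at j=6)
  i=6: ✗ (fails at j=6)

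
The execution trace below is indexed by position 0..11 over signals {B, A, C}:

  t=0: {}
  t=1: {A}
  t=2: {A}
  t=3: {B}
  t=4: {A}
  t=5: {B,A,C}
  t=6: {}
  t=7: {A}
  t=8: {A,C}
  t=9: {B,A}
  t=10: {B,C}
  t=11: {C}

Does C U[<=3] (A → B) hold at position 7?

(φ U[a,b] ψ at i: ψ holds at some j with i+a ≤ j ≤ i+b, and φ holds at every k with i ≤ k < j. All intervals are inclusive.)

Need some j in [7,10] with (A → B), and C at every k in [7,j-1].
  j=7: (A → B) false.
  j=8: (A → B) false.
  j=9: (A → B) holds, but C fails at k=7 → not this j.
  j=10: (A → B) holds, but C fails at k=7 → not this j.
No j in the window works → until fails.

No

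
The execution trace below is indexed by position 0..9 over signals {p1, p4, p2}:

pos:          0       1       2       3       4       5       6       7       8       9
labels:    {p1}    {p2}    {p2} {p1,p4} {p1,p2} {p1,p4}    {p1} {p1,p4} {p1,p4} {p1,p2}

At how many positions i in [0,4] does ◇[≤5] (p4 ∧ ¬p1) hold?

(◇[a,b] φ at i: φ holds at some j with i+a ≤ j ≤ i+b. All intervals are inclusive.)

0

Evaluate at each i in [0,4]:
  i=0: ✗ (none in [0,5])
  i=1: ✗ (none in [1,6])
  i=2: ✗ (none in [2,7])
  i=3: ✗ (none in [3,8])
  i=4: ✗ (none in [4,9])
Positions where it holds: {} → 0.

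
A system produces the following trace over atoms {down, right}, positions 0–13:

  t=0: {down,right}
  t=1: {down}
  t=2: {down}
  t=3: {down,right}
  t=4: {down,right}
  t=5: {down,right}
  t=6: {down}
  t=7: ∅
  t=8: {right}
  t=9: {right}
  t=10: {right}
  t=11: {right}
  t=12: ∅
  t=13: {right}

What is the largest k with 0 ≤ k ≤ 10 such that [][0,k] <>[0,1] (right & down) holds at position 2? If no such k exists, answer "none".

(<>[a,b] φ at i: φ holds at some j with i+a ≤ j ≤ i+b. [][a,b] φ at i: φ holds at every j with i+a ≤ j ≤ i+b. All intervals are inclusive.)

<>[0,1] (right & down) must hold from j=2 onward; find where it first fails.
  j=2: holds
  j=3: holds
  j=4: holds
  j=5: holds
  j=6: fails
Holds on [2,5], so largest k = 3.

3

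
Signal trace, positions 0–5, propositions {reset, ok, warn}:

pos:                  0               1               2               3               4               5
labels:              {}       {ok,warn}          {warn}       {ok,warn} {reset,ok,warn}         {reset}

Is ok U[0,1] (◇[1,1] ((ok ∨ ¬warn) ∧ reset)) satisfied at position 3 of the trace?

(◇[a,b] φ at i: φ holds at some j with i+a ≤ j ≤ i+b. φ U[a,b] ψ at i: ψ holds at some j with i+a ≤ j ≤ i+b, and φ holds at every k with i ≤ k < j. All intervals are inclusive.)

Need some j in [3,4] with ◇[1,1] ((ok ∨ ¬warn) ∧ reset), and ok at every k in [3,j-1].
  j=3: ◇[1,1] ((ok ∨ ¬warn) ∧ reset) holds; no prefix to check → satisfied.

Holds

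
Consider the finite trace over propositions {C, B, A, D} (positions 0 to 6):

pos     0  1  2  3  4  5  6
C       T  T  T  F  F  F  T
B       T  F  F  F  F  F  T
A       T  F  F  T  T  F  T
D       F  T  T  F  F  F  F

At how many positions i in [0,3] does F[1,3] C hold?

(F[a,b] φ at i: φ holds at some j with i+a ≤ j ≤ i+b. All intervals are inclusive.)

Evaluate at each i in [0,3]:
  i=0: ✓ (witness j=1)
  i=1: ✓ (witness j=2)
  i=2: ✗ (none in [3,5])
  i=3: ✓ (witness j=6)
Positions where it holds: {0, 1, 3} → 3.

3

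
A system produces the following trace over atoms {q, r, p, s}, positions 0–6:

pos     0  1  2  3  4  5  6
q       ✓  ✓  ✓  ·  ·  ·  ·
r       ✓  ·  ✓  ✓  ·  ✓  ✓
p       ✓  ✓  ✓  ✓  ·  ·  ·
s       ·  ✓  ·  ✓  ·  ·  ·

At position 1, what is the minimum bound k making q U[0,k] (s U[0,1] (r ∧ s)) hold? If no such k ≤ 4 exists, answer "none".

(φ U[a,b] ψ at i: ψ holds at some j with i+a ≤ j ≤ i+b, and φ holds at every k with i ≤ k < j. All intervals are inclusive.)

2

Need earliest j ≥ 1 with (s U[0,1] (r ∧ s)), and q at every k in [1,j-1].
  j=1: rhs fails.
  j=2: rhs fails.
  j=3: rhs holds; lhs holds on [1,2]. k = 2.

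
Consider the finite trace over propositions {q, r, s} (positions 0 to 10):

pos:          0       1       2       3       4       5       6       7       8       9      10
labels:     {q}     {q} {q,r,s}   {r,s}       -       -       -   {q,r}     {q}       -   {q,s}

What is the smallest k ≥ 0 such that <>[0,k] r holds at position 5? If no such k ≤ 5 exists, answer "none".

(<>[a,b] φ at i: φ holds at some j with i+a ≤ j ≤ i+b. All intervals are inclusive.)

2

Scan j = 5,6,… for r:
  j=5: fails
  j=6: fails
  j=7: holds
First hit at j=7, so smallest k = 7-5 = 2.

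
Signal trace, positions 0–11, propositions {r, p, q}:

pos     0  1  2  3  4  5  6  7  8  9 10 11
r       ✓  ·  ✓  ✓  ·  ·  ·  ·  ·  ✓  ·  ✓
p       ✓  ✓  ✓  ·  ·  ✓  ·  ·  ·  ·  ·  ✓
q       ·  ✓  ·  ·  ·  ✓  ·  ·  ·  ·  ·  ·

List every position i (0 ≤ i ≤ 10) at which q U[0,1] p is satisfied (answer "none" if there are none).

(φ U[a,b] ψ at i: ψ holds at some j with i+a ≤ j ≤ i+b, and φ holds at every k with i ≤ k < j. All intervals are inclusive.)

0, 1, 2, 5

Evaluate at each i in [0,10]:
  i=0: ✓ (rhs at j=0)
  i=1: ✓ (rhs at j=1)
  i=2: ✓ (rhs at j=2)
  i=3: ✗ (no rhs in [3,4])
  i=4: ✗ (lhs fails at k=4 before rhs at j=5)
  i=5: ✓ (rhs at j=5)
  i=6: ✗ (no rhs in [6,7])
  i=7: ✗ (no rhs in [7,8])
  i=8: ✗ (no rhs in [8,9])
  i=9: ✗ (no rhs in [9,10])
  i=10: ✗ (lhs fails at k=10 before rhs at j=11)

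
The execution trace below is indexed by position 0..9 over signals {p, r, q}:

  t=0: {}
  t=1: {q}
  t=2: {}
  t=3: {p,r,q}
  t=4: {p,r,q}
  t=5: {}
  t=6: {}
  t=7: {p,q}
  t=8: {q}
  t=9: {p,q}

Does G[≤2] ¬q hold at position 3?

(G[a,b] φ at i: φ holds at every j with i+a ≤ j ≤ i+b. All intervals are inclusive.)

Check ¬q at every j in [3,5]:
  j=3: false
  j=4: false
  j=5: true
Fails at j=3 → formula fails.

False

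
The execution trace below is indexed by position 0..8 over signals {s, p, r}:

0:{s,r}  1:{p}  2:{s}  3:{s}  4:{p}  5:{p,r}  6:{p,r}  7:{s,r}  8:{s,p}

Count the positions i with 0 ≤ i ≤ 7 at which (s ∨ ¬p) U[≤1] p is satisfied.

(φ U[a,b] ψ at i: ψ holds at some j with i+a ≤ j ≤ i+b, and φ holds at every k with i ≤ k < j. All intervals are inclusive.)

Evaluate at each i in [0,7]:
  i=0: ✓ (rhs at j=1; lhs holds on [0,0])
  i=1: ✓ (rhs at j=1)
  i=2: ✗ (no rhs in [2,3])
  i=3: ✓ (rhs at j=4; lhs holds on [3,3])
  i=4: ✓ (rhs at j=4)
  i=5: ✓ (rhs at j=5)
  i=6: ✓ (rhs at j=6)
  i=7: ✓ (rhs at j=8; lhs holds on [7,7])
Positions where it holds: {0, 1, 3, 4, 5, 6, 7} → 7.

7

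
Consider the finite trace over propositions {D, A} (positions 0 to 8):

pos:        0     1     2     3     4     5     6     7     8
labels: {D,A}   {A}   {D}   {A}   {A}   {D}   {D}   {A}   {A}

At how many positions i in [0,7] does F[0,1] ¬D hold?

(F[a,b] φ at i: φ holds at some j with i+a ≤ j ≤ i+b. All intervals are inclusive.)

7

Evaluate at each i in [0,7]:
  i=0: ✓ (witness j=1)
  i=1: ✓ (witness j=1)
  i=2: ✓ (witness j=3)
  i=3: ✓ (witness j=3)
  i=4: ✓ (witness j=4)
  i=5: ✗ (none in [5,6])
  i=6: ✓ (witness j=7)
  i=7: ✓ (witness j=7)
Positions where it holds: {0, 1, 2, 3, 4, 6, 7} → 7.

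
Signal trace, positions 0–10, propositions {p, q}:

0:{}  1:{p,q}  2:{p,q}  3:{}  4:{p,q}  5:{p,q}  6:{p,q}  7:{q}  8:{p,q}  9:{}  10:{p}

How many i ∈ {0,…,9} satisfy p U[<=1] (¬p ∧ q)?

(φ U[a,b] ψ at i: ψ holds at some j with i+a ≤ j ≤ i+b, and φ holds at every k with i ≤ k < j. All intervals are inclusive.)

2

Evaluate at each i in [0,9]:
  i=0: ✗ (no rhs in [0,1])
  i=1: ✗ (no rhs in [1,2])
  i=2: ✗ (no rhs in [2,3])
  i=3: ✗ (no rhs in [3,4])
  i=4: ✗ (no rhs in [4,5])
  i=5: ✗ (no rhs in [5,6])
  i=6: ✓ (rhs at j=7; lhs holds on [6,6])
  i=7: ✓ (rhs at j=7)
  i=8: ✗ (no rhs in [8,9])
  i=9: ✗ (no rhs in [9,10])
Positions where it holds: {6, 7} → 2.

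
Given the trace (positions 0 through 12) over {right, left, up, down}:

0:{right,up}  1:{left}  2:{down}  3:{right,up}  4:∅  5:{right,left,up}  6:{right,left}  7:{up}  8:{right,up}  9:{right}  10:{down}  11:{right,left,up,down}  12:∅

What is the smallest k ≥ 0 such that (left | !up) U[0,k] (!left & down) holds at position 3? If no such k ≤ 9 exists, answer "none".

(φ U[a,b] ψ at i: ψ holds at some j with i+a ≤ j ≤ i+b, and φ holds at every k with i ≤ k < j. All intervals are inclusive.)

Need earliest j ≥ 3 with (!left & down), and (left | !up) at every k in [3,j-1].
  j=3: rhs fails.
  j=4: rhs fails.
  j=5: rhs fails.
  j=6: rhs fails.
  j=7: rhs fails.
  j=8: rhs fails.
  j=9: rhs fails.
  j=10: rhs holds but lhs fails at k=3.
  j=11: rhs fails.
  j=12: rhs fails.
No witness within the range → none.

none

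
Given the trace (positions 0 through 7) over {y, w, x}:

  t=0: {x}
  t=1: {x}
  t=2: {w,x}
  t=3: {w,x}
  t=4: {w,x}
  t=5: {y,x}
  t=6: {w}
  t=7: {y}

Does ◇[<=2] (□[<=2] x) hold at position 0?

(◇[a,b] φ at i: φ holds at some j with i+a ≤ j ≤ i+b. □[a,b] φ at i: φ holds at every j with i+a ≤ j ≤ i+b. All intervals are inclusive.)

Yes

Check □[<=2] x at each j in [0,2]:
  j=0: holds on [0,2]
  j=1: holds on [1,3]
  j=2: holds on [2,4]
Found at j=0 → formula holds.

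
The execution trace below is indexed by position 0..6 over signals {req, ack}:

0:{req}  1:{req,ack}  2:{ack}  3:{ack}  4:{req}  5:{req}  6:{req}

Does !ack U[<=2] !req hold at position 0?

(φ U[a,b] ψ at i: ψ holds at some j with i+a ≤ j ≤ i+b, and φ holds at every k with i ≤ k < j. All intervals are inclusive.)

Need some j in [0,2] with !req, and !ack at every k in [0,j-1].
  j=0: !req false.
  j=1: !req false.
  j=2: !req holds, but !ack fails at k=1 → not this j.
No j in the window works → until fails.

Does not hold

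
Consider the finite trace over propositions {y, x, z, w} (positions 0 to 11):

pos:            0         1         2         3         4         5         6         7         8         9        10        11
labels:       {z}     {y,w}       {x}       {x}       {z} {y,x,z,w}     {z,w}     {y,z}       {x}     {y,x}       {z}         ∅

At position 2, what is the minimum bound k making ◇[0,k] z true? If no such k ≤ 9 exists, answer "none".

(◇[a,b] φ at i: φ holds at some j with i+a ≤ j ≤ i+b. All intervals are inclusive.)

Scan j = 2,3,… for z:
  j=2: fails
  j=3: fails
  j=4: holds
First hit at j=4, so smallest k = 4-2 = 2.

2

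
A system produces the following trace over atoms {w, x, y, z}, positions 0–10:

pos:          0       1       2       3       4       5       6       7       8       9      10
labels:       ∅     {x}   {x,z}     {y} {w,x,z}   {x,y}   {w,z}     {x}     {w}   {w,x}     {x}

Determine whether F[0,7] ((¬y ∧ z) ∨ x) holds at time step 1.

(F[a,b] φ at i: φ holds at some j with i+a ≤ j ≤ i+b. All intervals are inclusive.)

Holds

Check ((¬y ∧ z) ∨ x) at each j in [1,8]:
  j=1: true
  j=2: true
  j=3: false
  j=4: true
  j=5: true
  j=6: true
  j=7: true
  j=8: false
Found at j=1 → formula holds.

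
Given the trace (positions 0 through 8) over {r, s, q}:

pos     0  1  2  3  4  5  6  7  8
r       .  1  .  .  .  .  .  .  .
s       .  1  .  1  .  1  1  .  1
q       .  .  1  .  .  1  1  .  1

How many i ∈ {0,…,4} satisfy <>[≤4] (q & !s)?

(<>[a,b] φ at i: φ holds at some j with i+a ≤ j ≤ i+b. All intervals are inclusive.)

Evaluate at each i in [0,4]:
  i=0: ✓ (witness j=2)
  i=1: ✓ (witness j=2)
  i=2: ✓ (witness j=2)
  i=3: ✗ (none in [3,7])
  i=4: ✗ (none in [4,8])
Positions where it holds: {0, 1, 2} → 3.

3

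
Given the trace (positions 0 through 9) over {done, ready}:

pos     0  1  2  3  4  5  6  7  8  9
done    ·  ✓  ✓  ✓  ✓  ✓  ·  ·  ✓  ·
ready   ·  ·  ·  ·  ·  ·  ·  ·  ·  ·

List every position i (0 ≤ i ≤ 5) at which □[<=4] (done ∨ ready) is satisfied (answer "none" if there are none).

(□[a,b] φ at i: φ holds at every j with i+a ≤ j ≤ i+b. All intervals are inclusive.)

Evaluate at each i in [0,5]:
  i=0: ✗ (fails at j=0)
  i=1: ✓ (all of [1,5])
  i=2: ✗ (fails at j=6)
  i=3: ✗ (fails at j=6)
  i=4: ✗ (fails at j=6)
  i=5: ✗ (fails at j=6)

1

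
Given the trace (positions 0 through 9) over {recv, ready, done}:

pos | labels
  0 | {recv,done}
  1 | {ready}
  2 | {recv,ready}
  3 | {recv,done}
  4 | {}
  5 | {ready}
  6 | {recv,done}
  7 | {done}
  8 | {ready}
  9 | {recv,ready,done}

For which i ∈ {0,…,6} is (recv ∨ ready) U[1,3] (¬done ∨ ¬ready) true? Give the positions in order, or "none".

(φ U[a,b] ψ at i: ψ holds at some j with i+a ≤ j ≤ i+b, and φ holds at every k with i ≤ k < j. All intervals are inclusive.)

0, 1, 2, 3, 5, 6

Evaluate at each i in [0,6]:
  i=0: ✓ (rhs at j=1; lhs holds on [0,0])
  i=1: ✓ (rhs at j=2; lhs holds on [1,1])
  i=2: ✓ (rhs at j=3; lhs holds on [2,2])
  i=3: ✓ (rhs at j=4; lhs holds on [3,3])
  i=4: ✗ (lhs fails at k=4 before rhs at j=5)
  i=5: ✓ (rhs at j=6; lhs holds on [5,5])
  i=6: ✓ (rhs at j=7; lhs holds on [6,6])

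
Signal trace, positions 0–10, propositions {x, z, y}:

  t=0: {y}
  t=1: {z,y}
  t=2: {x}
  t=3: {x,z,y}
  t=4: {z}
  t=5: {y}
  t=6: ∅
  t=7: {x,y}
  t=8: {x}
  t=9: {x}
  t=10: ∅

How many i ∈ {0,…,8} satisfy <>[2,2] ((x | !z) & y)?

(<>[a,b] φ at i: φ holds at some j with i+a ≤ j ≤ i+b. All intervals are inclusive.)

3

Evaluate at each i in [0,8]:
  i=0: ✗ (none in [2,2])
  i=1: ✓ (witness j=3)
  i=2: ✗ (none in [4,4])
  i=3: ✓ (witness j=5)
  i=4: ✗ (none in [6,6])
  i=5: ✓ (witness j=7)
  i=6: ✗ (none in [8,8])
  i=7: ✗ (none in [9,9])
  i=8: ✗ (none in [10,10])
Positions where it holds: {1, 3, 5} → 3.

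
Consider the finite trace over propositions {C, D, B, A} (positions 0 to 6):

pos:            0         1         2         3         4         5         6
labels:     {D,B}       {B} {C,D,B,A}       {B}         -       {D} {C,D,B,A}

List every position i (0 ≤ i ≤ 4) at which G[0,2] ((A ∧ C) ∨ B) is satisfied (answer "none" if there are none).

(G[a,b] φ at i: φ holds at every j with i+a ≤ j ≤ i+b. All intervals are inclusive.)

Evaluate at each i in [0,4]:
  i=0: ✓ (all of [0,2])
  i=1: ✓ (all of [1,3])
  i=2: ✗ (fails at j=4)
  i=3: ✗ (fails at j=4)
  i=4: ✗ (fails at j=4)

0, 1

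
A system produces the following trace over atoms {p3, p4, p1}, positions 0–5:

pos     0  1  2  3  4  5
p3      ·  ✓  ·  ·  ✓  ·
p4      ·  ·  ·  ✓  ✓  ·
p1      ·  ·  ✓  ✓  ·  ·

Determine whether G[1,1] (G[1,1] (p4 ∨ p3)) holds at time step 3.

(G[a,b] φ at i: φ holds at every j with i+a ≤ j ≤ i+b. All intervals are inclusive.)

Does not hold

Check G[1,1] (p4 ∨ p3) at every j in [4,4]:
  j=4: fails at 5
Fails at j=4 → formula fails.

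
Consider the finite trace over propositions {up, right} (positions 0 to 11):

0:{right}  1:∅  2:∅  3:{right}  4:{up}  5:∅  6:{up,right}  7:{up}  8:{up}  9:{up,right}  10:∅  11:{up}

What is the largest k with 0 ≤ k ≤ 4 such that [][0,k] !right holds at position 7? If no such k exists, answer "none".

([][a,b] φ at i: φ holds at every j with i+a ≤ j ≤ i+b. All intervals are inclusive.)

!right must hold from j=7 onward; find where it first fails.
  j=7: holds
  j=8: holds
  j=9: fails
Holds on [7,8], so largest k = 1.

1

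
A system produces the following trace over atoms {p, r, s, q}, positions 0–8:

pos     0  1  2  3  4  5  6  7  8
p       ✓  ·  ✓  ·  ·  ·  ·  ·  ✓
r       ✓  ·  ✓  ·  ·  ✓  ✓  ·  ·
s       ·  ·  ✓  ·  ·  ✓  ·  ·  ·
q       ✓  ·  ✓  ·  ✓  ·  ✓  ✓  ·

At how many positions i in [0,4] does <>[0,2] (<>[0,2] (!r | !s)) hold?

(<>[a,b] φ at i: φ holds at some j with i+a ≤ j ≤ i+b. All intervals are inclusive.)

Evaluate at each i in [0,4]:
  i=0: ✓ (witness j=0)
  i=1: ✓ (witness j=1)
  i=2: ✓ (witness j=2)
  i=3: ✓ (witness j=3)
  i=4: ✓ (witness j=4)
Positions where it holds: {0, 1, 2, 3, 4} → 5.

5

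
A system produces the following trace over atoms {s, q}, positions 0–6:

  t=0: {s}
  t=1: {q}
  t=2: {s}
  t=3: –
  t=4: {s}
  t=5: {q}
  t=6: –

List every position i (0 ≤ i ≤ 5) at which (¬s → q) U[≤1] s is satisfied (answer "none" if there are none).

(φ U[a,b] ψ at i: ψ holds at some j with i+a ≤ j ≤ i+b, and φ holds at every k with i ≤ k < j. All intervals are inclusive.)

Evaluate at each i in [0,5]:
  i=0: ✓ (rhs at j=0)
  i=1: ✓ (rhs at j=2; lhs holds on [1,1])
  i=2: ✓ (rhs at j=2)
  i=3: ✗ (lhs fails at k=3 before rhs at j=4)
  i=4: ✓ (rhs at j=4)
  i=5: ✗ (no rhs in [5,6])

0, 1, 2, 4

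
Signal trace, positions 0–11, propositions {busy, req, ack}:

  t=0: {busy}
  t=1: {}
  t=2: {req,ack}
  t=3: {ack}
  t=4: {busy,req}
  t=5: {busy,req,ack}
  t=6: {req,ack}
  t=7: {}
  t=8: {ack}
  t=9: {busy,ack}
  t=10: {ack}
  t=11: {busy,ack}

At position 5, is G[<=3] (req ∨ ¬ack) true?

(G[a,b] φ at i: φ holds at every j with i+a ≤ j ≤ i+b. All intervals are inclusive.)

False

Check (req ∨ ¬ack) at every j in [5,8]:
  j=5: true
  j=6: true
  j=7: true
  j=8: false
Fails at j=8 → formula fails.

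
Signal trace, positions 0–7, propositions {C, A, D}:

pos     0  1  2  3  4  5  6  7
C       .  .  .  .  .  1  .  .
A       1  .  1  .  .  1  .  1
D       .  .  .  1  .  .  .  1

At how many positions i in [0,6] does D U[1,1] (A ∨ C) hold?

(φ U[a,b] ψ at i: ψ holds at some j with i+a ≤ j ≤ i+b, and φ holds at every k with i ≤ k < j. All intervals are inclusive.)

Evaluate at each i in [0,6]:
  i=0: ✗ (no rhs in [1,1])
  i=1: ✗ (lhs fails at k=1 before rhs at j=2)
  i=2: ✗ (no rhs in [3,3])
  i=3: ✗ (no rhs in [4,4])
  i=4: ✗ (lhs fails at k=4 before rhs at j=5)
  i=5: ✗ (no rhs in [6,6])
  i=6: ✗ (lhs fails at k=6 before rhs at j=7)
Positions where it holds: {} → 0.

0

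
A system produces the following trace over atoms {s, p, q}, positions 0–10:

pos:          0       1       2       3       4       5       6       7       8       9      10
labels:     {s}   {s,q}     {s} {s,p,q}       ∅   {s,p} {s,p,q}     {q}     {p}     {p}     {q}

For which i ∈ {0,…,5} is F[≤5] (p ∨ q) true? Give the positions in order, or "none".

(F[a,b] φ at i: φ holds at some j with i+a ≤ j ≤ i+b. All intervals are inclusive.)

Evaluate at each i in [0,5]:
  i=0: ✓ (witness j=1)
  i=1: ✓ (witness j=1)
  i=2: ✓ (witness j=3)
  i=3: ✓ (witness j=3)
  i=4: ✓ (witness j=5)
  i=5: ✓ (witness j=5)

0, 1, 2, 3, 4, 5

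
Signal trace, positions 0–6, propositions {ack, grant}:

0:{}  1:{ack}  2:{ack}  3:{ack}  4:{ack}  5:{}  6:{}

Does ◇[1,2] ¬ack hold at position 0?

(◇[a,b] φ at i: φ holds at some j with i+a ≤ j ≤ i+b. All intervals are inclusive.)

Check ¬ack at each j in [1,2]:
  j=1: false
  j=2: false
No position in the window satisfies it → formula fails.

False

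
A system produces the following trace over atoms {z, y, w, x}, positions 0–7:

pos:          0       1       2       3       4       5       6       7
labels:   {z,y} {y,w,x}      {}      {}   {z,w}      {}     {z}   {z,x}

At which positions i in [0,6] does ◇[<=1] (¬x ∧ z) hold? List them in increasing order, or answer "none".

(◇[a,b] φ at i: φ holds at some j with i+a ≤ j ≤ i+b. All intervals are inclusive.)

Evaluate at each i in [0,6]:
  i=0: ✓ (witness j=0)
  i=1: ✗ (none in [1,2])
  i=2: ✗ (none in [2,3])
  i=3: ✓ (witness j=4)
  i=4: ✓ (witness j=4)
  i=5: ✓ (witness j=6)
  i=6: ✓ (witness j=6)

0, 3, 4, 5, 6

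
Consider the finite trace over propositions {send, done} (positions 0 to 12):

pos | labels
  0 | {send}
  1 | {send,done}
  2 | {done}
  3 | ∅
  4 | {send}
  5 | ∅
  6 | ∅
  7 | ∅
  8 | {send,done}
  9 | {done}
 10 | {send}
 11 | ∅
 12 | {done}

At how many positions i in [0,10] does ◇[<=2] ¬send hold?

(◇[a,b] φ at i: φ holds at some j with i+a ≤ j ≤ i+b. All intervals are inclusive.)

Evaluate at each i in [0,10]:
  i=0: ✓ (witness j=2)
  i=1: ✓ (witness j=2)
  i=2: ✓ (witness j=2)
  i=3: ✓ (witness j=3)
  i=4: ✓ (witness j=5)
  i=5: ✓ (witness j=5)
  i=6: ✓ (witness j=6)
  i=7: ✓ (witness j=7)
  i=8: ✓ (witness j=9)
  i=9: ✓ (witness j=9)
  i=10: ✓ (witness j=11)
Positions where it holds: {0, 1, 2, 3, 4, 5, 6, 7, 8, 9, 10} → 11.

11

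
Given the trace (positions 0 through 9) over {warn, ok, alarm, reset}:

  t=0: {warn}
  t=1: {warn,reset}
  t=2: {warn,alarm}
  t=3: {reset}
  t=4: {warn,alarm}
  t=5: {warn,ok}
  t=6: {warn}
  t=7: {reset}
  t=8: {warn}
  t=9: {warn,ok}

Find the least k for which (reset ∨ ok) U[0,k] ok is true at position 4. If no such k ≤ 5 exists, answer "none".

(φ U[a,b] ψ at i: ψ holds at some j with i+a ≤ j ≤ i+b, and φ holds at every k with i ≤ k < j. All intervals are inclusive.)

none

Need earliest j ≥ 4 with ok, and (reset ∨ ok) at every k in [4,j-1].
  j=4: rhs fails.
  j=5: rhs holds but lhs fails at k=4.
  j=6: rhs fails.
  j=7: rhs fails.
  j=8: rhs fails.
  j=9: rhs holds but lhs fails at k=4.
No witness within the range → none.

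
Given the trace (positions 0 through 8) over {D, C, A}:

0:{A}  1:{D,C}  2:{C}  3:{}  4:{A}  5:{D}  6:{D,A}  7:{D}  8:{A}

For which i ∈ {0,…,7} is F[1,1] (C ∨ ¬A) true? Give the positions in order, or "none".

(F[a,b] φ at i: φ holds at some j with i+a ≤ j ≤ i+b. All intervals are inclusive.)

Evaluate at each i in [0,7]:
  i=0: ✓ (witness j=1)
  i=1: ✓ (witness j=2)
  i=2: ✓ (witness j=3)
  i=3: ✗ (none in [4,4])
  i=4: ✓ (witness j=5)
  i=5: ✗ (none in [6,6])
  i=6: ✓ (witness j=7)
  i=7: ✗ (none in [8,8])

0, 1, 2, 4, 6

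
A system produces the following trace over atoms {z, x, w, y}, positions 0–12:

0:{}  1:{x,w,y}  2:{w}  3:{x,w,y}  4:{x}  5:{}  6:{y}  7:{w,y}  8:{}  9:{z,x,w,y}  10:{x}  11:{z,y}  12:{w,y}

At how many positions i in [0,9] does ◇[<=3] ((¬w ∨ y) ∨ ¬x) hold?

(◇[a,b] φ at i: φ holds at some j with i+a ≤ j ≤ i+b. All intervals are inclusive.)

10

Evaluate at each i in [0,9]:
  i=0: ✓ (witness j=0)
  i=1: ✓ (witness j=1)
  i=2: ✓ (witness j=2)
  i=3: ✓ (witness j=3)
  i=4: ✓ (witness j=4)
  i=5: ✓ (witness j=5)
  i=6: ✓ (witness j=6)
  i=7: ✓ (witness j=7)
  i=8: ✓ (witness j=8)
  i=9: ✓ (witness j=9)
Positions where it holds: {0, 1, 2, 3, 4, 5, 6, 7, 8, 9} → 10.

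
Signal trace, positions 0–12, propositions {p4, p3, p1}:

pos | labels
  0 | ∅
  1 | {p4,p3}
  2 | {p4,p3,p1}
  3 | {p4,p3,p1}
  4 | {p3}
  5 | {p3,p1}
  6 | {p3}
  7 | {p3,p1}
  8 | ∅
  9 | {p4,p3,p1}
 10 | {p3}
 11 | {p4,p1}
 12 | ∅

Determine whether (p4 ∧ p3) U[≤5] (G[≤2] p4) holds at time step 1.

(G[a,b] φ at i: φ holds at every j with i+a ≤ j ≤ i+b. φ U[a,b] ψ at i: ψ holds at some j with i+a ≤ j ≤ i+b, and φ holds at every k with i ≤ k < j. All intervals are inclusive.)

Need some j in [1,6] with G[≤2] p4, and (p4 ∧ p3) at every k in [1,j-1].
  j=1: G[≤2] p4 holds; no prefix to check → satisfied.

Yes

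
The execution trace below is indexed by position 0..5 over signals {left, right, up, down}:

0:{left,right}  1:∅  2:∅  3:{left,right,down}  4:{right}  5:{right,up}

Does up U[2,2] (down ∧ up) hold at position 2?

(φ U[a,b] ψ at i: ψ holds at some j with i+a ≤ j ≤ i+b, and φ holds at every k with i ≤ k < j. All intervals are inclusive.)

False

Need some j in [4,4] with (down ∧ up), and up at every k in [2,j-1].
  j=4: (down ∧ up) false.
No j in the window works → until fails.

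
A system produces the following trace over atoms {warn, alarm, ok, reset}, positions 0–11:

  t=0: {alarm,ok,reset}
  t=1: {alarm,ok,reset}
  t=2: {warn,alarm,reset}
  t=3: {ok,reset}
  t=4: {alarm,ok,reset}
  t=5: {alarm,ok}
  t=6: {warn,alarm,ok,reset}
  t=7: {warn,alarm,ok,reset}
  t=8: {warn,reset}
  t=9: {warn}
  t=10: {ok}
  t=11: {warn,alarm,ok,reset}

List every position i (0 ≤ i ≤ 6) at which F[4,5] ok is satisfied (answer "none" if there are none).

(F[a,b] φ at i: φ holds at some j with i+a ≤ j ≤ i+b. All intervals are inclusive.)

Evaluate at each i in [0,6]:
  i=0: ✓ (witness j=4)
  i=1: ✓ (witness j=5)
  i=2: ✓ (witness j=6)
  i=3: ✓ (witness j=7)
  i=4: ✗ (none in [8,9])
  i=5: ✓ (witness j=10)
  i=6: ✓ (witness j=10)

0, 1, 2, 3, 5, 6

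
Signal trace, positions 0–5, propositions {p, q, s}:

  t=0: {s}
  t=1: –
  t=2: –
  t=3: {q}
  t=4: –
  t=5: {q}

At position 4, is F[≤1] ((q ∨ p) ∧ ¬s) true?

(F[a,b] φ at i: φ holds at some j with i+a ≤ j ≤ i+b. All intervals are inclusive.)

Check ((q ∨ p) ∧ ¬s) at each j in [4,5]:
  j=4: false
  j=5: true
Found at j=5 → formula holds.

True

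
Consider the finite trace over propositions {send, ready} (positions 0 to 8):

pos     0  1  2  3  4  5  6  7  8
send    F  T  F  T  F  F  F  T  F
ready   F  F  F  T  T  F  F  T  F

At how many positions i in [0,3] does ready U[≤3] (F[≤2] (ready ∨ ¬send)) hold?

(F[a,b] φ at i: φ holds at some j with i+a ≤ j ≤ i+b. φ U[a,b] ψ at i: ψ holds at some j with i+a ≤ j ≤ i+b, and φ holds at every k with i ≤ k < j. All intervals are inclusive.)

Evaluate at each i in [0,3]:
  i=0: ✓ (rhs at j=0)
  i=1: ✓ (rhs at j=1)
  i=2: ✓ (rhs at j=2)
  i=3: ✓ (rhs at j=3)
Positions where it holds: {0, 1, 2, 3} → 4.

4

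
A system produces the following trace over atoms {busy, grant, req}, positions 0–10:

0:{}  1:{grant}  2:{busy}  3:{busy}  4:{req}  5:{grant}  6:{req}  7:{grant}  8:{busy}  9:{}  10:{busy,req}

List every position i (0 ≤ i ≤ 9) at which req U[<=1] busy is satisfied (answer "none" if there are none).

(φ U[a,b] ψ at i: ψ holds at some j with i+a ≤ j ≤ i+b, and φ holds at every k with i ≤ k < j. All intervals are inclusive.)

Evaluate at each i in [0,9]:
  i=0: ✗ (no rhs in [0,1])
  i=1: ✗ (lhs fails at k=1 before rhs at j=2)
  i=2: ✓ (rhs at j=2)
  i=3: ✓ (rhs at j=3)
  i=4: ✗ (no rhs in [4,5])
  i=5: ✗ (no rhs in [5,6])
  i=6: ✗ (no rhs in [6,7])
  i=7: ✗ (lhs fails at k=7 before rhs at j=8)
  i=8: ✓ (rhs at j=8)
  i=9: ✗ (lhs fails at k=9 before rhs at j=10)

2, 3, 8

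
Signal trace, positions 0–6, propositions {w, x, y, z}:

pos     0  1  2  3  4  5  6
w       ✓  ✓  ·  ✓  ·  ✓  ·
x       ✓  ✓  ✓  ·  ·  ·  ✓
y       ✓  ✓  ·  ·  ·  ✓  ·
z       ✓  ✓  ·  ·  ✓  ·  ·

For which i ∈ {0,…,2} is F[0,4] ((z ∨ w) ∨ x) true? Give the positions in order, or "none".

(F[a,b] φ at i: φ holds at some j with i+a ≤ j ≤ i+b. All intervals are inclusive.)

0, 1, 2

Evaluate at each i in [0,2]:
  i=0: ✓ (witness j=0)
  i=1: ✓ (witness j=1)
  i=2: ✓ (witness j=2)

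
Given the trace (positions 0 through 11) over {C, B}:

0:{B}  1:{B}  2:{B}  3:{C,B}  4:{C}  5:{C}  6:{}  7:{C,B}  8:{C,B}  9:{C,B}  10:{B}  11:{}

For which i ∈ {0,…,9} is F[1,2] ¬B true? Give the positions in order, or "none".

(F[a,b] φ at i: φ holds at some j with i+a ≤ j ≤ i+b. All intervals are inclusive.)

2, 3, 4, 5, 9

Evaluate at each i in [0,9]:
  i=0: ✗ (none in [1,2])
  i=1: ✗ (none in [2,3])
  i=2: ✓ (witness j=4)
  i=3: ✓ (witness j=4)
  i=4: ✓ (witness j=5)
  i=5: ✓ (witness j=6)
  i=6: ✗ (none in [7,8])
  i=7: ✗ (none in [8,9])
  i=8: ✗ (none in [9,10])
  i=9: ✓ (witness j=11)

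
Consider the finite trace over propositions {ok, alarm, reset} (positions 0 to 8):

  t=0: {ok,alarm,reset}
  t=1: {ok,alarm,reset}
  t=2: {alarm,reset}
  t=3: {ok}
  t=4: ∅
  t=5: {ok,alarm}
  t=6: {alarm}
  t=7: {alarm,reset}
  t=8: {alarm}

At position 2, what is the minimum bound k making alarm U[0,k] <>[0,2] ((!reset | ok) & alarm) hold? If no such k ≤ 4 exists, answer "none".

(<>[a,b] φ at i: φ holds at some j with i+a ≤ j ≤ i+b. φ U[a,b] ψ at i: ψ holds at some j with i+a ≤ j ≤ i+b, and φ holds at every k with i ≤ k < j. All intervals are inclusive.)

1

Need earliest j ≥ 2 with <>[0,2] ((!reset | ok) & alarm), and alarm at every k in [2,j-1].
  j=2: rhs fails.
  j=3: rhs holds; lhs holds on [2,2]. k = 1.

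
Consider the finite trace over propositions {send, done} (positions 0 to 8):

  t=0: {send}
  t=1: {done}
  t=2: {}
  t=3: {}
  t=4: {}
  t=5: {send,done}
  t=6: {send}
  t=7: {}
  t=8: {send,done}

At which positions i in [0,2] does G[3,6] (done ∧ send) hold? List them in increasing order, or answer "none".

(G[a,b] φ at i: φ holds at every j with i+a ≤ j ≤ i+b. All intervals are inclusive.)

Evaluate at each i in [0,2]:
  i=0: ✗ (fails at j=3)
  i=1: ✗ (fails at j=4)
  i=2: ✗ (fails at j=6)

none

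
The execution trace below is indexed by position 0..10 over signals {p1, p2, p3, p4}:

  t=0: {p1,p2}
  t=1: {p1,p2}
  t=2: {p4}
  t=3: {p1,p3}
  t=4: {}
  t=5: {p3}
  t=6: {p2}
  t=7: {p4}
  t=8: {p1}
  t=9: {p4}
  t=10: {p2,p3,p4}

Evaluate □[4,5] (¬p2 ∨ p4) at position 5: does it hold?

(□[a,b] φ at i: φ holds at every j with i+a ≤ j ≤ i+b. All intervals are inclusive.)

Holds

Check (¬p2 ∨ p4) at every j in [9,10]:
  j=9: true
  j=10: true
All positions satisfy it → formula holds.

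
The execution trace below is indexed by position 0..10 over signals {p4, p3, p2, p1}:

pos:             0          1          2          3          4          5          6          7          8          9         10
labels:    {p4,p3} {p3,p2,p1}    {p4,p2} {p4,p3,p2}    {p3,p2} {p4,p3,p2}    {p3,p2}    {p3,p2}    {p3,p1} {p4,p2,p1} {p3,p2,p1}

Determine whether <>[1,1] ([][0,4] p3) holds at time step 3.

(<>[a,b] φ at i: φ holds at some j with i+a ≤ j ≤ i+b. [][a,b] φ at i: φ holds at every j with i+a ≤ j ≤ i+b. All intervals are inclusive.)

True

Check [][0,4] p3 at each j in [4,4]:
  j=4: holds on [4,8]
Found at j=4 → formula holds.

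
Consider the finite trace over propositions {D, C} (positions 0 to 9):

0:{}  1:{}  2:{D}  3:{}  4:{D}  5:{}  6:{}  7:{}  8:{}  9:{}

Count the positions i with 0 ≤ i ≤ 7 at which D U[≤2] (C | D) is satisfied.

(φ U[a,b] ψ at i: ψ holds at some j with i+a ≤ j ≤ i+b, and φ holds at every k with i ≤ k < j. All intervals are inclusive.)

2

Evaluate at each i in [0,7]:
  i=0: ✗ (lhs fails at k=0 before rhs at j=2)
  i=1: ✗ (lhs fails at k=1 before rhs at j=2)
  i=2: ✓ (rhs at j=2)
  i=3: ✗ (lhs fails at k=3 before rhs at j=4)
  i=4: ✓ (rhs at j=4)
  i=5: ✗ (no rhs in [5,7])
  i=6: ✗ (no rhs in [6,8])
  i=7: ✗ (no rhs in [7,9])
Positions where it holds: {2, 4} → 2.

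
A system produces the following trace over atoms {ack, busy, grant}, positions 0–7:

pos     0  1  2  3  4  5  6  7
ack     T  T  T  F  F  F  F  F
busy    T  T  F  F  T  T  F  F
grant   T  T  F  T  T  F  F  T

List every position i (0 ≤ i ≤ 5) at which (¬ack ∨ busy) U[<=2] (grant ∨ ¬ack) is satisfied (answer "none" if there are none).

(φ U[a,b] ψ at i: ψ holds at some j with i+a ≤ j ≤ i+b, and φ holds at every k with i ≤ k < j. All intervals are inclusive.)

0, 1, 3, 4, 5

Evaluate at each i in [0,5]:
  i=0: ✓ (rhs at j=0)
  i=1: ✓ (rhs at j=1)
  i=2: ✗ (lhs fails at k=2 before rhs at j=3)
  i=3: ✓ (rhs at j=3)
  i=4: ✓ (rhs at j=4)
  i=5: ✓ (rhs at j=5)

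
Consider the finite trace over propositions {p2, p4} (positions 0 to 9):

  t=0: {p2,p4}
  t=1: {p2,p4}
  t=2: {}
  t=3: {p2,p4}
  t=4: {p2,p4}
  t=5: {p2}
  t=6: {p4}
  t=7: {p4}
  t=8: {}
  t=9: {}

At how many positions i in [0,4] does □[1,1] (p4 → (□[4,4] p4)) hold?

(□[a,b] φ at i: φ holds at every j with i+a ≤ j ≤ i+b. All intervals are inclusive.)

3

Evaluate at each i in [0,4]:
  i=0: ✗ (fails at j=1)
  i=1: ✓ (all of [2,2])
  i=2: ✓ (all of [3,3])
  i=3: ✗ (fails at j=4)
  i=4: ✓ (all of [5,5])
Positions where it holds: {1, 2, 4} → 3.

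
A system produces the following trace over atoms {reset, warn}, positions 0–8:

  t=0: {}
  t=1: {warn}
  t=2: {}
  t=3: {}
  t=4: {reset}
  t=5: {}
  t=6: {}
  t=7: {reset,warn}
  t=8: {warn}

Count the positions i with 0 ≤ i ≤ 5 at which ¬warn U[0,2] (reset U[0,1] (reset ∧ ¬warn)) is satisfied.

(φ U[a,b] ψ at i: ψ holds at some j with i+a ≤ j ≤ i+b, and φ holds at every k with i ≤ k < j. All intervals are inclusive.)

Evaluate at each i in [0,5]:
  i=0: ✗ (no rhs in [0,2])
  i=1: ✗ (no rhs in [1,3])
  i=2: ✓ (rhs at j=4; lhs holds on [2,3])
  i=3: ✓ (rhs at j=4; lhs holds on [3,3])
  i=4: ✓ (rhs at j=4)
  i=5: ✗ (no rhs in [5,7])
Positions where it holds: {2, 3, 4} → 3.

3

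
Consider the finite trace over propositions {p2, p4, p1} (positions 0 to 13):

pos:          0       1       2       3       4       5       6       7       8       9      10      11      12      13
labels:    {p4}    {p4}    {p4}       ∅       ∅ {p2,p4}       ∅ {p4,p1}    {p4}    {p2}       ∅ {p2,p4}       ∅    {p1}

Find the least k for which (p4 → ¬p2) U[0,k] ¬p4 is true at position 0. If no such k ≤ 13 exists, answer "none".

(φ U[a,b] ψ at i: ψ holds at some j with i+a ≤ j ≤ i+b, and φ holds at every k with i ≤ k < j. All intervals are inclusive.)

Need earliest j ≥ 0 with ¬p4, and (p4 → ¬p2) at every k in [0,j-1].
  j=0: rhs fails.
  j=1: rhs fails.
  j=2: rhs fails.
  j=3: rhs holds; lhs holds on [0,2]. k = 3.

3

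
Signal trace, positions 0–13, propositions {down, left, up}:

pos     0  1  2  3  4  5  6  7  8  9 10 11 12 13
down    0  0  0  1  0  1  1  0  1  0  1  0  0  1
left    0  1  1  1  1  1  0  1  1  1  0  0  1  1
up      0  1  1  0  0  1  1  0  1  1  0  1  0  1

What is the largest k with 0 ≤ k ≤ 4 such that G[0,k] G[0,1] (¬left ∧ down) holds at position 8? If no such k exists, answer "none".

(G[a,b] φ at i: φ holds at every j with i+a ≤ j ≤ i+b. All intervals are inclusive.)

none

G[0,1] (¬left ∧ down) must hold from j=8 onward; find where it first fails.
  j=8: fails → no k works.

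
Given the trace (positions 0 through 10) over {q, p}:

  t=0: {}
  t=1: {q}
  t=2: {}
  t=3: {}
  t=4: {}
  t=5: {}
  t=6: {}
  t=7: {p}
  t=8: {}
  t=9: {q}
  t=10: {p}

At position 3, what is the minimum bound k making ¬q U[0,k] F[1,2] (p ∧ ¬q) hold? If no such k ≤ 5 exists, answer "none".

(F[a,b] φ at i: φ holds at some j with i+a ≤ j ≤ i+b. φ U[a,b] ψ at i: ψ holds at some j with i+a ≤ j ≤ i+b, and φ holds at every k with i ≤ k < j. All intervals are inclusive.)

2

Need earliest j ≥ 3 with F[1,2] (p ∧ ¬q), and ¬q at every k in [3,j-1].
  j=3: rhs fails.
  j=4: rhs fails.
  j=5: rhs holds; lhs holds on [3,4]. k = 2.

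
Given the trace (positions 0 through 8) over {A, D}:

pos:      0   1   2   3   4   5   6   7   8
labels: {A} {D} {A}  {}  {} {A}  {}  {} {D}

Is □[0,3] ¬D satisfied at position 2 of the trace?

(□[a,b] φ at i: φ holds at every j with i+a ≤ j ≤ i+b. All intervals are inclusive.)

Check ¬D at every j in [2,5]:
  j=2: true
  j=3: true
  j=4: true
  j=5: true
All positions satisfy it → formula holds.

Yes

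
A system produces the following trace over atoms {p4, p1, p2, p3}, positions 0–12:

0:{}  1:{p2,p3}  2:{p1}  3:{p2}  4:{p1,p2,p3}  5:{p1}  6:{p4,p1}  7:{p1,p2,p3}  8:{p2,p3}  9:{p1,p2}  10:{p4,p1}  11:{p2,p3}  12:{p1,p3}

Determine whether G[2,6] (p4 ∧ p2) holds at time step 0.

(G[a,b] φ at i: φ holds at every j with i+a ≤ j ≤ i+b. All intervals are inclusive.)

Check (p4 ∧ p2) at every j in [2,6]:
  j=2: false
  j=3: false
  j=4: false
  j=5: false
  j=6: false
Fails at j=2 → formula fails.

No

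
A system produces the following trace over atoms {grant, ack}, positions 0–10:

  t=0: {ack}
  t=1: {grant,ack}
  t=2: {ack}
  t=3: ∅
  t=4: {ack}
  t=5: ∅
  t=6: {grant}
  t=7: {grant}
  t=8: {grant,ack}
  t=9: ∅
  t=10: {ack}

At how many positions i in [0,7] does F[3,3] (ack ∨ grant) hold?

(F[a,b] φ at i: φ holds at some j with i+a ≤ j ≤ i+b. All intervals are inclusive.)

5

Evaluate at each i in [0,7]:
  i=0: ✗ (none in [3,3])
  i=1: ✓ (witness j=4)
  i=2: ✗ (none in [5,5])
  i=3: ✓ (witness j=6)
  i=4: ✓ (witness j=7)
  i=5: ✓ (witness j=8)
  i=6: ✗ (none in [9,9])
  i=7: ✓ (witness j=10)
Positions where it holds: {1, 3, 4, 5, 7} → 5.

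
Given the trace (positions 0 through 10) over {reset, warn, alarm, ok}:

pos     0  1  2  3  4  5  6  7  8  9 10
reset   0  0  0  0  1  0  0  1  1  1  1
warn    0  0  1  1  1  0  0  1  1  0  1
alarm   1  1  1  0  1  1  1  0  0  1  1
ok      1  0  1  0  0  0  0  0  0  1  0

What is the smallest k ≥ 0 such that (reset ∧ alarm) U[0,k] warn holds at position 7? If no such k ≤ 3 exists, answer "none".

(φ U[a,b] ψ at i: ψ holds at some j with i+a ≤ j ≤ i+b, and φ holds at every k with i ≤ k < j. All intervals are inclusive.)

Need earliest j ≥ 7 with warn, and (reset ∧ alarm) at every k in [7,j-1].
  j=7: rhs holds (empty prefix). k = 0.

0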